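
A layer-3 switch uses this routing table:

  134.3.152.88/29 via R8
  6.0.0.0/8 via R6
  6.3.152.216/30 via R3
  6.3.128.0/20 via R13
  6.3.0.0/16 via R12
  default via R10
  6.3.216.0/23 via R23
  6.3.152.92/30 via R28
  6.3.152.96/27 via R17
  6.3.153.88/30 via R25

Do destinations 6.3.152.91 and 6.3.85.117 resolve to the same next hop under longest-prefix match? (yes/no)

yes

6.3.152.91: longest match 6.3.0.0/16 -> R12
6.3.85.117: longest match 6.3.0.0/16 -> R12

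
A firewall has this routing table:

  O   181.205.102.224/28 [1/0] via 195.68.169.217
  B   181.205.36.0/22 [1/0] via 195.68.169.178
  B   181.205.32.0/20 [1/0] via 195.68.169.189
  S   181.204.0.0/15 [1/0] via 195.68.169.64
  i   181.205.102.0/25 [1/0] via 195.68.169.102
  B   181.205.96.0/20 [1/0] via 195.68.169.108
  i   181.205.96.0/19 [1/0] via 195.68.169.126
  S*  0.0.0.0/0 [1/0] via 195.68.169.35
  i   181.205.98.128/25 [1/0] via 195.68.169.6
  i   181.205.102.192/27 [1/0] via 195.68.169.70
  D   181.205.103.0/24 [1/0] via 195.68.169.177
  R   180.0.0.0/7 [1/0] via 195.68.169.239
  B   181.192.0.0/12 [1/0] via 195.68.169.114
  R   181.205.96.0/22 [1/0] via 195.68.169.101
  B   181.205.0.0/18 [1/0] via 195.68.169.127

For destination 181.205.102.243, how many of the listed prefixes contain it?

Prefixes containing 181.205.102.243:
  0.0.0.0/0 (default, matches everything)
  180.0.0.0/7 (180.0.0.0 - 181.255.255.255)
  181.192.0.0/12 (181.192.0.0 - 181.207.255.255)
  181.204.0.0/15 (181.204.0.0 - 181.205.255.255)
  181.205.96.0/19 (181.205.96.0 - 181.205.127.255)
  181.205.96.0/20 (181.205.96.0 - 181.205.111.255)
Total matching entries: 6.

6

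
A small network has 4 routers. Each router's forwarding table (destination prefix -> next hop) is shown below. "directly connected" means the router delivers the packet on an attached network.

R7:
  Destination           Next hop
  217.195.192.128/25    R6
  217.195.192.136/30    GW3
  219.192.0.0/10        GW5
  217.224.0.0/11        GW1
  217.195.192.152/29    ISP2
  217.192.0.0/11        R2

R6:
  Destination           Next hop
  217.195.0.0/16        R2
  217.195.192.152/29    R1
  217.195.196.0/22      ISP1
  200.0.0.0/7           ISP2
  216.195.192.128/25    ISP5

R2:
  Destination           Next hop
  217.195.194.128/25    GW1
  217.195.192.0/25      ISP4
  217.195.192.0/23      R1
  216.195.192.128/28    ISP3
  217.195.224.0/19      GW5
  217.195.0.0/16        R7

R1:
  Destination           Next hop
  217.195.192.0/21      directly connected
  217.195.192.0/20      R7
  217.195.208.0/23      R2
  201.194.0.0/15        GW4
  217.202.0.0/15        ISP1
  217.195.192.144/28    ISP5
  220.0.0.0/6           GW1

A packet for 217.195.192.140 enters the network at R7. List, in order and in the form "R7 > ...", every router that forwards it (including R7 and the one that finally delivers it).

At R7: longest match for 217.195.192.140 is 217.195.192.128/25 -> R6
At R6: longest match for 217.195.192.140 is 217.195.0.0/16 -> R2
At R2: longest match for 217.195.192.140 is 217.195.192.0/23 -> R1
At R1: longest match for 217.195.192.140 is 217.195.192.0/21 -> directly connected

R7 > R6 > R2 > R1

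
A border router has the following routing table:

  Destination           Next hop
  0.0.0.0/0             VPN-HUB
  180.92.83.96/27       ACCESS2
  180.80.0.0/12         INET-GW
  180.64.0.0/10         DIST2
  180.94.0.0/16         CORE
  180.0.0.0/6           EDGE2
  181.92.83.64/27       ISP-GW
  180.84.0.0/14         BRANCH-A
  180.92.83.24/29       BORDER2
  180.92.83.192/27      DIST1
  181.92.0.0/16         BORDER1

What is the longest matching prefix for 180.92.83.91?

Entries matching 180.92.83.91:
  0.0.0.0/0 (default, matches everything)
  180.0.0.0/6 (180.0.0.0 - 183.255.255.255)
  180.64.0.0/10 (180.64.0.0 - 180.127.255.255)
  180.80.0.0/12 (180.80.0.0 - 180.95.255.255)
Most specific is 180.80.0.0/12.

180.80.0.0/12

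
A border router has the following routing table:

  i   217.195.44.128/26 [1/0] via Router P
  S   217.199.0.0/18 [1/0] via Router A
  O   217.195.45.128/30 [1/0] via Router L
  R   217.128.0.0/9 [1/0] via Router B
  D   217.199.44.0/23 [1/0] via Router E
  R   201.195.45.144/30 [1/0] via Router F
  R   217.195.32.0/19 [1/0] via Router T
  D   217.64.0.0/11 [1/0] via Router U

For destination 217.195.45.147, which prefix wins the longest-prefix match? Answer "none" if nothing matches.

Entries matching 217.195.45.147:
  217.128.0.0/9 (217.128.0.0 - 217.255.255.255)
  217.195.32.0/19 (217.195.32.0 - 217.195.63.255)
Most specific is 217.195.32.0/19.

217.195.32.0/19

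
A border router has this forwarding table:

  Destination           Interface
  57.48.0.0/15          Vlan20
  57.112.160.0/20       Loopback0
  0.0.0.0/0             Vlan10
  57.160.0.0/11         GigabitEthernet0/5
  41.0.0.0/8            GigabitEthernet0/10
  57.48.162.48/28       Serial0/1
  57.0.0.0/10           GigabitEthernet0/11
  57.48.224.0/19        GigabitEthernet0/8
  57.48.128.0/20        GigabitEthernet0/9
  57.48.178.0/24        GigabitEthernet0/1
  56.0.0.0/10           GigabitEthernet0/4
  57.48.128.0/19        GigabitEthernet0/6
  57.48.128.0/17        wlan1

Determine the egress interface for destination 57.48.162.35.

wlan1

Routes whose prefix contains 57.48.162.35:
  0.0.0.0/0 (default, matches everything) -> Vlan10
  57.0.0.0/10 (57.0.0.0 - 57.63.255.255) -> GigabitEthernet0/11
  57.48.0.0/15 (57.48.0.0 - 57.49.255.255) -> Vlan20
  57.48.128.0/17 (57.48.128.0 - 57.48.255.255) -> wlan1
More-specific entries that do NOT match:
  57.48.162.48/28 (57.48.162.48 - 57.48.162.63) does not contain 57.48.162.35
  57.48.178.0/24 (57.48.178.0 - 57.48.178.255) does not contain 57.48.162.35
  57.112.160.0/20 (57.112.160.0 - 57.112.175.255) does not contain 57.48.162.35
  57.48.128.0/20 (57.48.128.0 - 57.48.143.255) does not contain 57.48.162.35
  57.48.224.0/19 (57.48.224.0 - 57.48.255.255) does not contain 57.48.162.35
  57.48.128.0/19 (57.48.128.0 - 57.48.159.255) does not contain 57.48.162.35
Longest matching prefix is /17 -> interface wlan1.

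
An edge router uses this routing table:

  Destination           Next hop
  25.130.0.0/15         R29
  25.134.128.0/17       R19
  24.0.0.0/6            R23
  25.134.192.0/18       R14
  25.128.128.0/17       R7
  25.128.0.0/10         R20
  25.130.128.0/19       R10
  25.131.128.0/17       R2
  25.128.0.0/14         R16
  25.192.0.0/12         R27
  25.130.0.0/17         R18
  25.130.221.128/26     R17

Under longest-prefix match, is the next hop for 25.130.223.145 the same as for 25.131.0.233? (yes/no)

25.130.223.145: longest match 25.130.0.0/15 -> R29
25.131.0.233: longest match 25.130.0.0/15 -> R29

yes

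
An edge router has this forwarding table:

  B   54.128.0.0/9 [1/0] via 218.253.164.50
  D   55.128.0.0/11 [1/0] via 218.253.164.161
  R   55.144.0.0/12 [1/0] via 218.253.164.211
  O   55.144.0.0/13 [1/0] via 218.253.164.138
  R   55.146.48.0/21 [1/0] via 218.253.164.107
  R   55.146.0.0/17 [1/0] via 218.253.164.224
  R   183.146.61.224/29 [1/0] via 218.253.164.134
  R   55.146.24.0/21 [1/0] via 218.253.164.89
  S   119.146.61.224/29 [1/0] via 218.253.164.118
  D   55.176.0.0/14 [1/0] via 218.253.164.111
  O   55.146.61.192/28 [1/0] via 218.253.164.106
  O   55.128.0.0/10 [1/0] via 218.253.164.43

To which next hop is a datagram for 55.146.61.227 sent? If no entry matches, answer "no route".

Routes whose prefix contains 55.146.61.227:
  55.128.0.0/10 (55.128.0.0 - 55.191.255.255) -> 218.253.164.43
  55.128.0.0/11 (55.128.0.0 - 55.159.255.255) -> 218.253.164.161
  55.144.0.0/12 (55.144.0.0 - 55.159.255.255) -> 218.253.164.211
  55.144.0.0/13 (55.144.0.0 - 55.151.255.255) -> 218.253.164.138
  55.146.0.0/17 (55.146.0.0 - 55.146.127.255) -> 218.253.164.224
More-specific entries that do NOT match:
  183.146.61.224/29 (183.146.61.224 - 183.146.61.231) does not contain 55.146.61.227
  119.146.61.224/29 (119.146.61.224 - 119.146.61.231) does not contain 55.146.61.227
  55.146.61.192/28 (55.146.61.192 - 55.146.61.207) does not contain 55.146.61.227
  55.146.48.0/21 (55.146.48.0 - 55.146.55.255) does not contain 55.146.61.227
  55.146.24.0/21 (55.146.24.0 - 55.146.31.255) does not contain 55.146.61.227
Longest matching prefix is /17 -> next hop 218.253.164.224.

218.253.164.224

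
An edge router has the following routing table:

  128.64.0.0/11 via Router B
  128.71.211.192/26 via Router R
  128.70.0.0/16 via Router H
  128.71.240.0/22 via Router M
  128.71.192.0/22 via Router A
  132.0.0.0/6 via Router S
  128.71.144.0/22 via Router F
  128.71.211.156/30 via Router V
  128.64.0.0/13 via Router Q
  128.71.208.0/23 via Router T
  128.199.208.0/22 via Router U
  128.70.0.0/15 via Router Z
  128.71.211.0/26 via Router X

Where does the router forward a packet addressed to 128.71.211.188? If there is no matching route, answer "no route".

Router Z

Routes whose prefix contains 128.71.211.188:
  128.64.0.0/11 (128.64.0.0 - 128.95.255.255) -> Router B
  128.64.0.0/13 (128.64.0.0 - 128.71.255.255) -> Router Q
  128.70.0.0/15 (128.70.0.0 - 128.71.255.255) -> Router Z
More-specific entries that do NOT match:
  128.71.211.156/30 (128.71.211.156 - 128.71.211.159) does not contain 128.71.211.188
  128.71.211.192/26 (128.71.211.192 - 128.71.211.255) does not contain 128.71.211.188
  128.71.211.0/26 (128.71.211.0 - 128.71.211.63) does not contain 128.71.211.188
  128.71.208.0/23 (128.71.208.0 - 128.71.209.255) does not contain 128.71.211.188
  128.71.240.0/22 (128.71.240.0 - 128.71.243.255) does not contain 128.71.211.188
  128.71.192.0/22 (128.71.192.0 - 128.71.195.255) does not contain 128.71.211.188
  128.71.144.0/22 (128.71.144.0 - 128.71.147.255) does not contain 128.71.211.188
  128.199.208.0/22 (128.199.208.0 - 128.199.211.255) does not contain 128.71.211.188
  128.70.0.0/16 (128.70.0.0 - 128.70.255.255) does not contain 128.71.211.188
Longest matching prefix is /15 -> next hop Router Z.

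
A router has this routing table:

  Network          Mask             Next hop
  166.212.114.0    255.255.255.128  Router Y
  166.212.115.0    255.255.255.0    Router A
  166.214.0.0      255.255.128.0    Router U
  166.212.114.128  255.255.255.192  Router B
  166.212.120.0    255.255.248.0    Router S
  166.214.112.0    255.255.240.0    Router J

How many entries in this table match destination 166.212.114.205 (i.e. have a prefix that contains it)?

No listed prefix contains 166.212.114.205.
Total matching entries: 0.

0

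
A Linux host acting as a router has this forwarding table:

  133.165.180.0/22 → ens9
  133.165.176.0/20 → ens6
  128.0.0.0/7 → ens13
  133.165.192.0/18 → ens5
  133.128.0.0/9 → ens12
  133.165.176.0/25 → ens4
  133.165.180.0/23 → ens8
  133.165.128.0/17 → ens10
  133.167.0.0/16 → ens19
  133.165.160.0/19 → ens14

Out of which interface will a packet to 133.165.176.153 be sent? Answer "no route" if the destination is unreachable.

ens6

Routes whose prefix contains 133.165.176.153:
  133.128.0.0/9 (133.128.0.0 - 133.255.255.255) -> ens12
  133.165.128.0/17 (133.165.128.0 - 133.165.255.255) -> ens10
  133.165.160.0/19 (133.165.160.0 - 133.165.191.255) -> ens14
  133.165.176.0/20 (133.165.176.0 - 133.165.191.255) -> ens6
More-specific entries that do NOT match:
  133.165.176.0/25 (133.165.176.0 - 133.165.176.127) does not contain 133.165.176.153
  133.165.180.0/23 (133.165.180.0 - 133.165.181.255) does not contain 133.165.176.153
  133.165.180.0/22 (133.165.180.0 - 133.165.183.255) does not contain 133.165.176.153
Longest matching prefix is /20 -> interface ens6.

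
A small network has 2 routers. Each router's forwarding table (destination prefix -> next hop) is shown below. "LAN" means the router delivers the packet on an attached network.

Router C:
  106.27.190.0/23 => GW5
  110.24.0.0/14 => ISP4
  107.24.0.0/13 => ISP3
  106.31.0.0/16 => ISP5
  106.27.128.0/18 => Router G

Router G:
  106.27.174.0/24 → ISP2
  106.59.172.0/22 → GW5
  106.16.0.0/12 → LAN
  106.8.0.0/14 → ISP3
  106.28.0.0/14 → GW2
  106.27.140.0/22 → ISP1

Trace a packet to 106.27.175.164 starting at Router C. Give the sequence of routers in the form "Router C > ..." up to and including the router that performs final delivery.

Router C > Router G

At Router C: longest match for 106.27.175.164 is 106.27.128.0/18 -> Router G
At Router G: longest match for 106.27.175.164 is 106.16.0.0/12 -> LAN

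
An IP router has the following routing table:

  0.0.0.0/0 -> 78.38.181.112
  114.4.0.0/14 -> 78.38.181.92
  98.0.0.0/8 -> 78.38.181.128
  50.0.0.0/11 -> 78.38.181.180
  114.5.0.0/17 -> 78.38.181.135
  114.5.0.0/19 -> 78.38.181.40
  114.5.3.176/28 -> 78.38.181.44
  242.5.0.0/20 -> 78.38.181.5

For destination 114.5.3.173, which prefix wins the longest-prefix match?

Entries matching 114.5.3.173:
  0.0.0.0/0 (default, matches everything)
  114.4.0.0/14 (114.4.0.0 - 114.7.255.255)
  114.5.0.0/17 (114.5.0.0 - 114.5.127.255)
  114.5.0.0/19 (114.5.0.0 - 114.5.31.255)
Most specific is 114.5.0.0/19.

114.5.0.0/19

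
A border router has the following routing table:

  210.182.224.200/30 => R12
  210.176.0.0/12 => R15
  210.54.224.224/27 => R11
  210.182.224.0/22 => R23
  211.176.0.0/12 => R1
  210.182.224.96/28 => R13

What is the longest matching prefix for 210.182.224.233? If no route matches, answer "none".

210.182.224.0/22

Entries matching 210.182.224.233:
  210.176.0.0/12 (210.176.0.0 - 210.191.255.255)
  210.182.224.0/22 (210.182.224.0 - 210.182.227.255)
Most specific is 210.182.224.0/22.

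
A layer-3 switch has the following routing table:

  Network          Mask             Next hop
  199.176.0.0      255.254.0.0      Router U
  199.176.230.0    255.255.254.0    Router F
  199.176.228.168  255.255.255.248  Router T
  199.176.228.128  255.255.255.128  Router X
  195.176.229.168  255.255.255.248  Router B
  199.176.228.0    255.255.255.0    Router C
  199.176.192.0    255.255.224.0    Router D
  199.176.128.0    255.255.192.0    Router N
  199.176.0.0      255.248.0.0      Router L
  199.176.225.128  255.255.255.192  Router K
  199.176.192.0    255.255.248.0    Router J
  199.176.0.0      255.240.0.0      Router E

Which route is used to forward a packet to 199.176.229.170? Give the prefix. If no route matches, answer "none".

199.176.0.0/15

Entries matching 199.176.229.170:
  199.176.0.0/12 (199.176.0.0 - 199.191.255.255)
  199.176.0.0/13 (199.176.0.0 - 199.183.255.255)
  199.176.0.0/15 (199.176.0.0 - 199.177.255.255)
Most specific is 199.176.0.0/15.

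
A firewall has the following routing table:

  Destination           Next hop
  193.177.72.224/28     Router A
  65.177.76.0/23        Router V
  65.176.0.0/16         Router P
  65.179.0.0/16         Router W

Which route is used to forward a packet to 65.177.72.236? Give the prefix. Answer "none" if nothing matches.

65.177.72.236 is outside every listed prefix and there is no default route.

none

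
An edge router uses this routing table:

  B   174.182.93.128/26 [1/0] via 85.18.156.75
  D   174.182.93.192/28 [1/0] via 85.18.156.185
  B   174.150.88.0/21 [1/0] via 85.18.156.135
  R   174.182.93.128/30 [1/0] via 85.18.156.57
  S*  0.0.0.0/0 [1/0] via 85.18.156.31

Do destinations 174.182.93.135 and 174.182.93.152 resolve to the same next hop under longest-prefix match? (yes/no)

174.182.93.135: longest match 174.182.93.128/26 -> 85.18.156.75
174.182.93.152: longest match 174.182.93.128/26 -> 85.18.156.75

yes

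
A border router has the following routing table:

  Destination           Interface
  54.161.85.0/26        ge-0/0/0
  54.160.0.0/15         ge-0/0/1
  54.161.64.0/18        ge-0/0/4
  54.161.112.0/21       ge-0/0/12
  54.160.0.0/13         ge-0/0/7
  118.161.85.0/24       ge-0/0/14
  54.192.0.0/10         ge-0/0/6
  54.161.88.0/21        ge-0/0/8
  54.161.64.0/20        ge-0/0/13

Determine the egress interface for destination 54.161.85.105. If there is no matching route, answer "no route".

ge-0/0/4

Routes whose prefix contains 54.161.85.105:
  54.160.0.0/13 (54.160.0.0 - 54.167.255.255) -> ge-0/0/7
  54.160.0.0/15 (54.160.0.0 - 54.161.255.255) -> ge-0/0/1
  54.161.64.0/18 (54.161.64.0 - 54.161.127.255) -> ge-0/0/4
More-specific entries that do NOT match:
  54.161.85.0/26 (54.161.85.0 - 54.161.85.63) does not contain 54.161.85.105
  118.161.85.0/24 (118.161.85.0 - 118.161.85.255) does not contain 54.161.85.105
  54.161.112.0/21 (54.161.112.0 - 54.161.119.255) does not contain 54.161.85.105
  54.161.88.0/21 (54.161.88.0 - 54.161.95.255) does not contain 54.161.85.105
  54.161.64.0/20 (54.161.64.0 - 54.161.79.255) does not contain 54.161.85.105
Longest matching prefix is /18 -> interface ge-0/0/4.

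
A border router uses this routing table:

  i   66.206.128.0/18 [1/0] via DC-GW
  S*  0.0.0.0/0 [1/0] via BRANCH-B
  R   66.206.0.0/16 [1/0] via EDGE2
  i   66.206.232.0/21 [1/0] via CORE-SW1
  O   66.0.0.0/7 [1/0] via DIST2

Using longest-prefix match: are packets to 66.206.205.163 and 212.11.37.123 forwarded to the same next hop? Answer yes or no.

no

66.206.205.163: longest match 66.206.0.0/16 -> EDGE2
212.11.37.123: longest match 0.0.0.0/0 -> BRANCH-B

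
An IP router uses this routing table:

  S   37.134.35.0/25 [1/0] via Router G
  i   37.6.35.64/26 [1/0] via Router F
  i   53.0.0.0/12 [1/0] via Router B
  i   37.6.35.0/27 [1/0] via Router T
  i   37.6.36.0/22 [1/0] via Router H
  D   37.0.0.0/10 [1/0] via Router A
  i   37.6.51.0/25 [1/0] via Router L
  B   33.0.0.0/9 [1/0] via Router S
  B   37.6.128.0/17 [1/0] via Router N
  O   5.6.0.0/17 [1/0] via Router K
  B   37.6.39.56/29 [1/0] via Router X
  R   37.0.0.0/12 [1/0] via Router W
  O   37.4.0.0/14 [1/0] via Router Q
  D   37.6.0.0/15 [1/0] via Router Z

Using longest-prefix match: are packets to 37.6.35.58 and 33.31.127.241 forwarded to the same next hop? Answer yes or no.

no

37.6.35.58: longest match 37.6.0.0/15 -> Router Z
33.31.127.241: longest match 33.0.0.0/9 -> Router S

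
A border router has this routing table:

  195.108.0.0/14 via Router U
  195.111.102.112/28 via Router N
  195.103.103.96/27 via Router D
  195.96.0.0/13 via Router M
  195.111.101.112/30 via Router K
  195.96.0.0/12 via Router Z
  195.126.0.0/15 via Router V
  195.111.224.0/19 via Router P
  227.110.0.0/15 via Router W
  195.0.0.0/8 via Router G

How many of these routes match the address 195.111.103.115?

Prefixes containing 195.111.103.115:
  195.0.0.0/8 (195.0.0.0 - 195.255.255.255)
  195.96.0.0/12 (195.96.0.0 - 195.111.255.255)
  195.108.0.0/14 (195.108.0.0 - 195.111.255.255)
Total matching entries: 3.

3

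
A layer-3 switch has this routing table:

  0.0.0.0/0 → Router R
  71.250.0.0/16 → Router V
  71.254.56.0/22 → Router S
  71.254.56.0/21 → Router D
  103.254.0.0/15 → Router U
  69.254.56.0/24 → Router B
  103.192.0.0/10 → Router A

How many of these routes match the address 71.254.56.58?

Prefixes containing 71.254.56.58:
  0.0.0.0/0 (default, matches everything)
  71.254.56.0/21 (71.254.56.0 - 71.254.63.255)
  71.254.56.0/22 (71.254.56.0 - 71.254.59.255)
Total matching entries: 3.

3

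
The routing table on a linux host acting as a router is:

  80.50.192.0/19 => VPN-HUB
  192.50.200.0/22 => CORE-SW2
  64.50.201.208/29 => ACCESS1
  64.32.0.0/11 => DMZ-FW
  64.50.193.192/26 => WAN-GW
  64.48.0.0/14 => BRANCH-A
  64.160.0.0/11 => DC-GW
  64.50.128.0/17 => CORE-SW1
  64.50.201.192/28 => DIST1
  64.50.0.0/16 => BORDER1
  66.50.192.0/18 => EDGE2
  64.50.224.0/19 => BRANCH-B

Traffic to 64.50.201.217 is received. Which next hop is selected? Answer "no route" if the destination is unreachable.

Routes whose prefix contains 64.50.201.217:
  64.32.0.0/11 (64.32.0.0 - 64.63.255.255) -> DMZ-FW
  64.48.0.0/14 (64.48.0.0 - 64.51.255.255) -> BRANCH-A
  64.50.0.0/16 (64.50.0.0 - 64.50.255.255) -> BORDER1
  64.50.128.0/17 (64.50.128.0 - 64.50.255.255) -> CORE-SW1
More-specific entries that do NOT match:
  64.50.201.208/29 (64.50.201.208 - 64.50.201.215) does not contain 64.50.201.217
  64.50.201.192/28 (64.50.201.192 - 64.50.201.207) does not contain 64.50.201.217
  64.50.193.192/26 (64.50.193.192 - 64.50.193.255) does not contain 64.50.201.217
  192.50.200.0/22 (192.50.200.0 - 192.50.203.255) does not contain 64.50.201.217
  80.50.192.0/19 (80.50.192.0 - 80.50.223.255) does not contain 64.50.201.217
  64.50.224.0/19 (64.50.224.0 - 64.50.255.255) does not contain 64.50.201.217
  66.50.192.0/18 (66.50.192.0 - 66.50.255.255) does not contain 64.50.201.217
Longest matching prefix is /17 -> next hop CORE-SW1.

CORE-SW1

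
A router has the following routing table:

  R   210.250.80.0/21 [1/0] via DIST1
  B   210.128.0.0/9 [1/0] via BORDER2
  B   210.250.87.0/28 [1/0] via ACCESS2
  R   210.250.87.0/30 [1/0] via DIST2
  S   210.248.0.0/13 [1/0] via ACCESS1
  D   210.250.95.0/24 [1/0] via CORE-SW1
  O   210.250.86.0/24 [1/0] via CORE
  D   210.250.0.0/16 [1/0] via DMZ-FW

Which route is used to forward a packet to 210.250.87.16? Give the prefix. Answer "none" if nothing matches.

210.250.80.0/21

Entries matching 210.250.87.16:
  210.128.0.0/9 (210.128.0.0 - 210.255.255.255)
  210.248.0.0/13 (210.248.0.0 - 210.255.255.255)
  210.250.0.0/16 (210.250.0.0 - 210.250.255.255)
  210.250.80.0/21 (210.250.80.0 - 210.250.87.255)
Most specific is 210.250.80.0/21.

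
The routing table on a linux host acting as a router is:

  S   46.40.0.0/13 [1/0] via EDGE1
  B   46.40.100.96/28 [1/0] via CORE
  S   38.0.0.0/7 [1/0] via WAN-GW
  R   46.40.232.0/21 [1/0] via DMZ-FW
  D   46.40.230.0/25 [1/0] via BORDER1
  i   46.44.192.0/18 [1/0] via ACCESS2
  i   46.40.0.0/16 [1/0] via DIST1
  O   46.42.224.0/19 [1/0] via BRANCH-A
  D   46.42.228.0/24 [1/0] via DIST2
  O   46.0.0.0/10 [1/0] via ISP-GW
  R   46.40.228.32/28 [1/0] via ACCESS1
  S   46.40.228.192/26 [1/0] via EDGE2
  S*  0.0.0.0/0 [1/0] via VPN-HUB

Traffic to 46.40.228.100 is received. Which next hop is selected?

DIST1

Routes whose prefix contains 46.40.228.100:
  0.0.0.0/0 (default, matches everything) -> VPN-HUB
  46.0.0.0/10 (46.0.0.0 - 46.63.255.255) -> ISP-GW
  46.40.0.0/13 (46.40.0.0 - 46.47.255.255) -> EDGE1
  46.40.0.0/16 (46.40.0.0 - 46.40.255.255) -> DIST1
More-specific entries that do NOT match:
  46.40.100.96/28 (46.40.100.96 - 46.40.100.111) does not contain 46.40.228.100
  46.40.228.32/28 (46.40.228.32 - 46.40.228.47) does not contain 46.40.228.100
  46.40.228.192/26 (46.40.228.192 - 46.40.228.255) does not contain 46.40.228.100
  46.40.230.0/25 (46.40.230.0 - 46.40.230.127) does not contain 46.40.228.100
  46.42.228.0/24 (46.42.228.0 - 46.42.228.255) does not contain 46.40.228.100
  46.40.232.0/21 (46.40.232.0 - 46.40.239.255) does not contain 46.40.228.100
  46.42.224.0/19 (46.42.224.0 - 46.42.255.255) does not contain 46.40.228.100
  46.44.192.0/18 (46.44.192.0 - 46.44.255.255) does not contain 46.40.228.100
Longest matching prefix is /16 -> next hop DIST1.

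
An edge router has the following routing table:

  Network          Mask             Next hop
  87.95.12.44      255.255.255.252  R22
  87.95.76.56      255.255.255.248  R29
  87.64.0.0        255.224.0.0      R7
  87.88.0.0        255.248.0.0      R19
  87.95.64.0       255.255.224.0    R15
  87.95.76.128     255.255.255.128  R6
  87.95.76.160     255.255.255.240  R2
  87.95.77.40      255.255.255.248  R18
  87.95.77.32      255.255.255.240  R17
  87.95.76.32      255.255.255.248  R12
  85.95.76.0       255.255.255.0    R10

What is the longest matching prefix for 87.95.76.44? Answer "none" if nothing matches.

87.95.64.0/19

Entries matching 87.95.76.44:
  87.64.0.0/11 (87.64.0.0 - 87.95.255.255)
  87.88.0.0/13 (87.88.0.0 - 87.95.255.255)
  87.95.64.0/19 (87.95.64.0 - 87.95.95.255)
Most specific is 87.95.64.0/19.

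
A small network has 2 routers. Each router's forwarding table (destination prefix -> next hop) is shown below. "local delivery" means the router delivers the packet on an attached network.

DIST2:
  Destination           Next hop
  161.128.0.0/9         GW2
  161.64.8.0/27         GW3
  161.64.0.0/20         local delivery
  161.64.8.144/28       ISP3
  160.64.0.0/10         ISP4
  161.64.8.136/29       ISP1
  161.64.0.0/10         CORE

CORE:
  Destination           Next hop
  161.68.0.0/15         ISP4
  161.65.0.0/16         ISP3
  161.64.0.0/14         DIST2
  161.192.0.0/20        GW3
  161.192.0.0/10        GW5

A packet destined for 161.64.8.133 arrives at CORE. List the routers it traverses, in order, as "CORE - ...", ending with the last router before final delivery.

At CORE: longest match for 161.64.8.133 is 161.64.0.0/14 -> DIST2
At DIST2: longest match for 161.64.8.133 is 161.64.0.0/20 -> local delivery

CORE - DIST2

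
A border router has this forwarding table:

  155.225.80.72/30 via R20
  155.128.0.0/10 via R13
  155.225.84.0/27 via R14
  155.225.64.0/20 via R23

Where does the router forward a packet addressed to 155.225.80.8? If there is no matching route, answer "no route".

no route

No entry's prefix contains 155.225.80.8; there is no default route.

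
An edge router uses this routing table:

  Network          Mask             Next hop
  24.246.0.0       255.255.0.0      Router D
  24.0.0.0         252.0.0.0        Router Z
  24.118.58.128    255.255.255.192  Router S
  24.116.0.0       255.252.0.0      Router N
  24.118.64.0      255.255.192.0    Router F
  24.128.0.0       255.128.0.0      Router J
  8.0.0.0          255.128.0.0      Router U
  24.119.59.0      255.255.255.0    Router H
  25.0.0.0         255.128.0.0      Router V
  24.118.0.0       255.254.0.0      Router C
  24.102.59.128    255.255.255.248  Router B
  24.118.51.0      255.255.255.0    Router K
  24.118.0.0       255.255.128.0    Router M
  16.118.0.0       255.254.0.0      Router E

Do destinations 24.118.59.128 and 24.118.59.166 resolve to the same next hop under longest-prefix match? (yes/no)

24.118.59.128: longest match 24.118.0.0/17 -> Router M
24.118.59.166: longest match 24.118.0.0/17 -> Router M

yes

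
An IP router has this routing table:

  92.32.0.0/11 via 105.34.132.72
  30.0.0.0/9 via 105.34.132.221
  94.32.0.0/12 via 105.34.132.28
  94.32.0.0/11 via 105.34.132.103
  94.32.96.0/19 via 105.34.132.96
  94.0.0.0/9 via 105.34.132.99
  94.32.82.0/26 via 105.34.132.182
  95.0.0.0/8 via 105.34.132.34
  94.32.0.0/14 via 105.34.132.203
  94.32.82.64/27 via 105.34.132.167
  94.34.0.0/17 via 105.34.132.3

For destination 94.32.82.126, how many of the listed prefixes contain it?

4

Prefixes containing 94.32.82.126:
  94.0.0.0/9 (94.0.0.0 - 94.127.255.255)
  94.32.0.0/11 (94.32.0.0 - 94.63.255.255)
  94.32.0.0/12 (94.32.0.0 - 94.47.255.255)
  94.32.0.0/14 (94.32.0.0 - 94.35.255.255)
Total matching entries: 4.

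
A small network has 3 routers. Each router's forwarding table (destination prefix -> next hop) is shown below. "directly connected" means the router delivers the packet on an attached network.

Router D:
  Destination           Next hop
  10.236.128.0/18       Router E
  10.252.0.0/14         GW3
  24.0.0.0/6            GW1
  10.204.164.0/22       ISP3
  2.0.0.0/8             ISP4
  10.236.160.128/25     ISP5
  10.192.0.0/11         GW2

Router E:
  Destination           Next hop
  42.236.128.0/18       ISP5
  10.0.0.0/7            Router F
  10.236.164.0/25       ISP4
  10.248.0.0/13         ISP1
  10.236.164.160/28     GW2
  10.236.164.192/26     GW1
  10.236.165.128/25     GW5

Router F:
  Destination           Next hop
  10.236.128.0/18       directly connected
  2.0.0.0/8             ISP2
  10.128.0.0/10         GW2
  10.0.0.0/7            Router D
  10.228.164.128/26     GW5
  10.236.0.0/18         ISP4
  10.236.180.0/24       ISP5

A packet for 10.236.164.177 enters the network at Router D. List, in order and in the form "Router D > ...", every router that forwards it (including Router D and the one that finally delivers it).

Router D > Router E > Router F

At Router D: longest match for 10.236.164.177 is 10.236.128.0/18 -> Router E
At Router E: longest match for 10.236.164.177 is 10.0.0.0/7 -> Router F
At Router F: longest match for 10.236.164.177 is 10.236.128.0/18 -> directly connected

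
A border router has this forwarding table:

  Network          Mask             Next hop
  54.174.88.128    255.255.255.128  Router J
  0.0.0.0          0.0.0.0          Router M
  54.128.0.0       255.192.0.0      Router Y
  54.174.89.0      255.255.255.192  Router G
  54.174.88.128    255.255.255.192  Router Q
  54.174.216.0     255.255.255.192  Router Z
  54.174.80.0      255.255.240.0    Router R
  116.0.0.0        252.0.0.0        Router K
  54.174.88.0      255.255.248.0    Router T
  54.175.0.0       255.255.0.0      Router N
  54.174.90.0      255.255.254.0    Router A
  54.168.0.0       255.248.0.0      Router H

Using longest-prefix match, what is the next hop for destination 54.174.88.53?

Routes whose prefix contains 54.174.88.53:
  0.0.0.0/0 (default, matches everything) -> Router M
  54.128.0.0/10 (54.128.0.0 - 54.191.255.255) -> Router Y
  54.168.0.0/13 (54.168.0.0 - 54.175.255.255) -> Router H
  54.174.80.0/20 (54.174.80.0 - 54.174.95.255) -> Router R
  54.174.88.0/21 (54.174.88.0 - 54.174.95.255) -> Router T
More-specific entries that do NOT match:
  54.174.89.0/26 (54.174.89.0 - 54.174.89.63) does not contain 54.174.88.53
  54.174.88.128/26 (54.174.88.128 - 54.174.88.191) does not contain 54.174.88.53
  54.174.216.0/26 (54.174.216.0 - 54.174.216.63) does not contain 54.174.88.53
  54.174.88.128/25 (54.174.88.128 - 54.174.88.255) does not contain 54.174.88.53
  54.174.90.0/23 (54.174.90.0 - 54.174.91.255) does not contain 54.174.88.53
Longest matching prefix is /21 -> next hop Router T.

Router T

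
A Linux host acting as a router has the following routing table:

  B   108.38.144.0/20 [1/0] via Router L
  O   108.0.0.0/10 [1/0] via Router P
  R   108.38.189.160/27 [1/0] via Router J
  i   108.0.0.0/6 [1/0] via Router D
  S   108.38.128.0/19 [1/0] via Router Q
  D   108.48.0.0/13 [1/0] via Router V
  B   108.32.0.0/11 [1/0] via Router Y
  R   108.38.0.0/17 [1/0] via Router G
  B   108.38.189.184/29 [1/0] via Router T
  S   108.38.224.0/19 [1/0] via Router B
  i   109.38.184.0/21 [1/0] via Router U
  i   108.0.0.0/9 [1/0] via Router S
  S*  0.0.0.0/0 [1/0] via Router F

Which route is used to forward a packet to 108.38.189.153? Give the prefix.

108.32.0.0/11

Entries matching 108.38.189.153:
  0.0.0.0/0 (default, matches everything)
  108.0.0.0/6 (108.0.0.0 - 111.255.255.255)
  108.0.0.0/9 (108.0.0.0 - 108.127.255.255)
  108.0.0.0/10 (108.0.0.0 - 108.63.255.255)
  108.32.0.0/11 (108.32.0.0 - 108.63.255.255)
Most specific is 108.32.0.0/11.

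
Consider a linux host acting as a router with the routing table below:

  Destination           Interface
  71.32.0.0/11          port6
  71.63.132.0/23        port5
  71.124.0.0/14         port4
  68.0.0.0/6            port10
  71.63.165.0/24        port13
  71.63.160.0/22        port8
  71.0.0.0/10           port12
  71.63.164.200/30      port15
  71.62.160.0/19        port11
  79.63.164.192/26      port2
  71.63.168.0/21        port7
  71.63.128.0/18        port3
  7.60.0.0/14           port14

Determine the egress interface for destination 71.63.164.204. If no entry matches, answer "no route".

port3

Routes whose prefix contains 71.63.164.204:
  68.0.0.0/6 (68.0.0.0 - 71.255.255.255) -> port10
  71.0.0.0/10 (71.0.0.0 - 71.63.255.255) -> port12
  71.32.0.0/11 (71.32.0.0 - 71.63.255.255) -> port6
  71.63.128.0/18 (71.63.128.0 - 71.63.191.255) -> port3
More-specific entries that do NOT match:
  71.63.164.200/30 (71.63.164.200 - 71.63.164.203) does not contain 71.63.164.204
  79.63.164.192/26 (79.63.164.192 - 79.63.164.255) does not contain 71.63.164.204
  71.63.165.0/24 (71.63.165.0 - 71.63.165.255) does not contain 71.63.164.204
  71.63.132.0/23 (71.63.132.0 - 71.63.133.255) does not contain 71.63.164.204
  71.63.160.0/22 (71.63.160.0 - 71.63.163.255) does not contain 71.63.164.204
  71.63.168.0/21 (71.63.168.0 - 71.63.175.255) does not contain 71.63.164.204
  71.62.160.0/19 (71.62.160.0 - 71.62.191.255) does not contain 71.63.164.204
Longest matching prefix is /18 -> interface port3.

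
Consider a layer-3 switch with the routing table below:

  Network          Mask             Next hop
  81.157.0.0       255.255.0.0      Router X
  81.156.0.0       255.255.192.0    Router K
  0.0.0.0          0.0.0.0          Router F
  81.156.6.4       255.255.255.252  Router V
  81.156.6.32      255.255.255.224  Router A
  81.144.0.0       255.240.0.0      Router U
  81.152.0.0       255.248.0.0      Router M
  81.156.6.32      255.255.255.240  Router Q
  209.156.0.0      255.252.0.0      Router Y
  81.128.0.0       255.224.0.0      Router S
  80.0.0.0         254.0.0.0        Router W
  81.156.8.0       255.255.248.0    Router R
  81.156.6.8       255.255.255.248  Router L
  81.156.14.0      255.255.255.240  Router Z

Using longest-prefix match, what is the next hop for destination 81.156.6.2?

Routes whose prefix contains 81.156.6.2:
  0.0.0.0/0 (default, matches everything) -> Router F
  80.0.0.0/7 (80.0.0.0 - 81.255.255.255) -> Router W
  81.128.0.0/11 (81.128.0.0 - 81.159.255.255) -> Router S
  81.144.0.0/12 (81.144.0.0 - 81.159.255.255) -> Router U
  81.152.0.0/13 (81.152.0.0 - 81.159.255.255) -> Router M
  81.156.0.0/18 (81.156.0.0 - 81.156.63.255) -> Router K
More-specific entries that do NOT match:
  81.156.6.4/30 (81.156.6.4 - 81.156.6.7) does not contain 81.156.6.2
  81.156.6.8/29 (81.156.6.8 - 81.156.6.15) does not contain 81.156.6.2
  81.156.6.32/28 (81.156.6.32 - 81.156.6.47) does not contain 81.156.6.2
  81.156.14.0/28 (81.156.14.0 - 81.156.14.15) does not contain 81.156.6.2
  81.156.6.32/27 (81.156.6.32 - 81.156.6.63) does not contain 81.156.6.2
  81.156.8.0/21 (81.156.8.0 - 81.156.15.255) does not contain 81.156.6.2
Longest matching prefix is /18 -> next hop Router K.

Router K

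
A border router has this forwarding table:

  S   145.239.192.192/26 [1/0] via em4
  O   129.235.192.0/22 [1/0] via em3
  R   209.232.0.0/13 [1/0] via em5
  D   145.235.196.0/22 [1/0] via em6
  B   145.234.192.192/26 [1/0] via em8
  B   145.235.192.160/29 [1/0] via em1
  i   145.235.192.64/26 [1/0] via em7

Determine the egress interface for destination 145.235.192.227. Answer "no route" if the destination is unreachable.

no route

No entry's prefix contains 145.235.192.227; there is no default route.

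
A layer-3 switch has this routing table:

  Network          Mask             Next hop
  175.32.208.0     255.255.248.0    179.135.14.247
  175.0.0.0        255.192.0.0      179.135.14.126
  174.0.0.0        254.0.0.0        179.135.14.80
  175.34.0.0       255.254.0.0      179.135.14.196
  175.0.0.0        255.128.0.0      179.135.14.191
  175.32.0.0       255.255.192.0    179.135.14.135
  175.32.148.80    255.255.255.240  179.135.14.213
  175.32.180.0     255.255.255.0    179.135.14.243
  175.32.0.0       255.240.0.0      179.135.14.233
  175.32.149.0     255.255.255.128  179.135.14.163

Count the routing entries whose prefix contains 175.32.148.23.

4

Prefixes containing 175.32.148.23:
  174.0.0.0/7 (174.0.0.0 - 175.255.255.255)
  175.0.0.0/9 (175.0.0.0 - 175.127.255.255)
  175.0.0.0/10 (175.0.0.0 - 175.63.255.255)
  175.32.0.0/12 (175.32.0.0 - 175.47.255.255)
Total matching entries: 4.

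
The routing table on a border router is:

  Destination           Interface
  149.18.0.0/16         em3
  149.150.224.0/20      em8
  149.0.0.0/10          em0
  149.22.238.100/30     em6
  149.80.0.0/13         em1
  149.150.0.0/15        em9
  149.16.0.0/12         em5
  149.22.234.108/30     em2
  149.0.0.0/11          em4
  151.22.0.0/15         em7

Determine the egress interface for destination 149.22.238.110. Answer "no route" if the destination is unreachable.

em5

Routes whose prefix contains 149.22.238.110:
  149.0.0.0/10 (149.0.0.0 - 149.63.255.255) -> em0
  149.0.0.0/11 (149.0.0.0 - 149.31.255.255) -> em4
  149.16.0.0/12 (149.16.0.0 - 149.31.255.255) -> em5
More-specific entries that do NOT match:
  149.22.238.100/30 (149.22.238.100 - 149.22.238.103) does not contain 149.22.238.110
  149.22.234.108/30 (149.22.234.108 - 149.22.234.111) does not contain 149.22.238.110
  149.150.224.0/20 (149.150.224.0 - 149.150.239.255) does not contain 149.22.238.110
  149.18.0.0/16 (149.18.0.0 - 149.18.255.255) does not contain 149.22.238.110
  149.150.0.0/15 (149.150.0.0 - 149.151.255.255) does not contain 149.22.238.110
  151.22.0.0/15 (151.22.0.0 - 151.23.255.255) does not contain 149.22.238.110
  149.80.0.0/13 (149.80.0.0 - 149.87.255.255) does not contain 149.22.238.110
Longest matching prefix is /12 -> interface em5.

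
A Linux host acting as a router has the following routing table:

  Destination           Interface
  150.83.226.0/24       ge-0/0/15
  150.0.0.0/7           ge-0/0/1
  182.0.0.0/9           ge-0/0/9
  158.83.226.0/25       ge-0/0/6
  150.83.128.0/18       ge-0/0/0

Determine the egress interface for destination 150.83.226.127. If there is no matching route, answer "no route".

Routes whose prefix contains 150.83.226.127:
  150.0.0.0/7 (150.0.0.0 - 151.255.255.255) -> ge-0/0/1
  150.83.226.0/24 (150.83.226.0 - 150.83.226.255) -> ge-0/0/15
More-specific entries that do NOT match:
  158.83.226.0/25 (158.83.226.0 - 158.83.226.127) does not contain 150.83.226.127
Longest matching prefix is /24 -> interface ge-0/0/15.

ge-0/0/15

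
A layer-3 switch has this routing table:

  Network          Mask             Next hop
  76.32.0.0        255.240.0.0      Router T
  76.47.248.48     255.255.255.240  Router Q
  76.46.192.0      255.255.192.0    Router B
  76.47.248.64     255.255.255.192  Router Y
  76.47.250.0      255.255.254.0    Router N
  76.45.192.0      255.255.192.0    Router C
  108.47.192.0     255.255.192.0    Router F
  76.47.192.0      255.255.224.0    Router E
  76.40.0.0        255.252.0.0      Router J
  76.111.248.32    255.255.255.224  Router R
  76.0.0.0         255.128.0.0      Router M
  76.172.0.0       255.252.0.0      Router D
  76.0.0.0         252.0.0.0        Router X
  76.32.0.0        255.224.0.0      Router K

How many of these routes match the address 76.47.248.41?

Prefixes containing 76.47.248.41:
  76.0.0.0/6 (76.0.0.0 - 79.255.255.255)
  76.0.0.0/9 (76.0.0.0 - 76.127.255.255)
  76.32.0.0/11 (76.32.0.0 - 76.63.255.255)
  76.32.0.0/12 (76.32.0.0 - 76.47.255.255)
Total matching entries: 4.

4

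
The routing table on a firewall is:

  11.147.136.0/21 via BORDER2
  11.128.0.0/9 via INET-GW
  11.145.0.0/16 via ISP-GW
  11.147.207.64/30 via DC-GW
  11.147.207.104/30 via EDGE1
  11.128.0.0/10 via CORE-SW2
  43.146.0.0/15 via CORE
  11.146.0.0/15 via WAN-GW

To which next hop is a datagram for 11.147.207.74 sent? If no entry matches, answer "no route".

WAN-GW

Routes whose prefix contains 11.147.207.74:
  11.128.0.0/9 (11.128.0.0 - 11.255.255.255) -> INET-GW
  11.128.0.0/10 (11.128.0.0 - 11.191.255.255) -> CORE-SW2
  11.146.0.0/15 (11.146.0.0 - 11.147.255.255) -> WAN-GW
More-specific entries that do NOT match:
  11.147.207.64/30 (11.147.207.64 - 11.147.207.67) does not contain 11.147.207.74
  11.147.207.104/30 (11.147.207.104 - 11.147.207.107) does not contain 11.147.207.74
  11.147.136.0/21 (11.147.136.0 - 11.147.143.255) does not contain 11.147.207.74
  11.145.0.0/16 (11.145.0.0 - 11.145.255.255) does not contain 11.147.207.74
Longest matching prefix is /15 -> next hop WAN-GW.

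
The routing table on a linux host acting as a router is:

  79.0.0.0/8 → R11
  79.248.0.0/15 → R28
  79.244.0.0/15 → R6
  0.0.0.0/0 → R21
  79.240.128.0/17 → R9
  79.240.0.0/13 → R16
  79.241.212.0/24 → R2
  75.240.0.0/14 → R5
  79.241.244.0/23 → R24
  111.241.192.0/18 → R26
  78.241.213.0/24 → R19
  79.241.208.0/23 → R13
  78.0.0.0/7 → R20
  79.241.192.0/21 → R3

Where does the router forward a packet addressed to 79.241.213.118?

R16

Routes whose prefix contains 79.241.213.118:
  0.0.0.0/0 (default, matches everything) -> R21
  78.0.0.0/7 (78.0.0.0 - 79.255.255.255) -> R20
  79.0.0.0/8 (79.0.0.0 - 79.255.255.255) -> R11
  79.240.0.0/13 (79.240.0.0 - 79.247.255.255) -> R16
More-specific entries that do NOT match:
  79.241.212.0/24 (79.241.212.0 - 79.241.212.255) does not contain 79.241.213.118
  78.241.213.0/24 (78.241.213.0 - 78.241.213.255) does not contain 79.241.213.118
  79.241.244.0/23 (79.241.244.0 - 79.241.245.255) does not contain 79.241.213.118
  79.241.208.0/23 (79.241.208.0 - 79.241.209.255) does not contain 79.241.213.118
  79.241.192.0/21 (79.241.192.0 - 79.241.199.255) does not contain 79.241.213.118
  111.241.192.0/18 (111.241.192.0 - 111.241.255.255) does not contain 79.241.213.118
  79.240.128.0/17 (79.240.128.0 - 79.240.255.255) does not contain 79.241.213.118
  79.248.0.0/15 (79.248.0.0 - 79.249.255.255) does not contain 79.241.213.118
  79.244.0.0/15 (79.244.0.0 - 79.245.255.255) does not contain 79.241.213.118
  75.240.0.0/14 (75.240.0.0 - 75.243.255.255) does not contain 79.241.213.118
Longest matching prefix is /13 -> next hop R16.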